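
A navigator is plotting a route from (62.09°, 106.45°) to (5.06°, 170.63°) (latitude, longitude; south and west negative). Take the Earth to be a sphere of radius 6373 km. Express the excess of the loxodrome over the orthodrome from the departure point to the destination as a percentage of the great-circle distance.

Great circle: σ = 1.2859 rad → d_gc = Rσ = 8195.3 km
Rhumb: Δφ = -0.9954, Δλ = +1.1202, Δψ = -1.3039, q = Δφ/Δψ = 0.7634 → d_rh = R√(Δφ²+q²Δλ²) = 8362.8 km
Excess = (8362.8 − 8195.3) / 8195.3 = 167.5 / 8195.3 = 2.04% ≈ 2.0%

2.0%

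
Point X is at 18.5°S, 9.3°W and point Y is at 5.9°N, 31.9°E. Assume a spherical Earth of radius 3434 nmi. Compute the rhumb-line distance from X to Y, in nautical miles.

Rhumb course C = atan2(Δλ, Δψ) with Δψ = ln[tan(π/4+φ₂/2)/tan(π/4+φ₁/2)] = +0.4318, Δλ = +0.7191 → C = 59.02°
d = R·|Δφ| / |cos C| = 3434·0.42586 / 0.51481 = 2841 nmi

2841 nmi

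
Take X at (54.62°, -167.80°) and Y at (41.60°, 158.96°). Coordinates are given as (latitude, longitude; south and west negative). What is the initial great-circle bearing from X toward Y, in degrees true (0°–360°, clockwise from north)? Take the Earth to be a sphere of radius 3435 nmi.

253.0°

θ = atan2( sin Δλ·cos φ₂ ,  cos φ₁ sin φ₂ − sin φ₁ cos φ₂ cos Δλ )
  = atan2(-0.4099, -0.1255) = 252.97°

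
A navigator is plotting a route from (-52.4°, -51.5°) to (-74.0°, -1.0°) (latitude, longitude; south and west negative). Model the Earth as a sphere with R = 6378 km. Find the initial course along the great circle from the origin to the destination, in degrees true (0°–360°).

N = sin Δλ·cos φ₂ = +0.2127;  D = cos φ₁ sin φ₂ − sin φ₁ cos φ₂ cos Δλ = -0.4476
initial course = atan2(N, D) = 154.58°

154.6°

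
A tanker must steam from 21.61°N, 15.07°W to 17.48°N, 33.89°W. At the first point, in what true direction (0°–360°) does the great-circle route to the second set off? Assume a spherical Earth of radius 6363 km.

N = sin Δλ·cos φ₂ = -0.3077;  D = cos φ₁ sin φ₂ − sin φ₁ cos φ₂ cos Δλ = -0.0532
initial course = atan2(N, D) = 260.18°

260.2°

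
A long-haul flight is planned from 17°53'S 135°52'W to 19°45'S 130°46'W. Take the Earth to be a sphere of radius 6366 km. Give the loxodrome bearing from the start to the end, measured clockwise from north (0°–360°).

Δψ = ln[tan(π/4+φ₂/2)/tan(π/4+φ₁/2)] = -0.0344
Δλ = +0.0890 rad (taken the short way round)
course = atan2(Δλ, Δψ) = 111.14°

111.1°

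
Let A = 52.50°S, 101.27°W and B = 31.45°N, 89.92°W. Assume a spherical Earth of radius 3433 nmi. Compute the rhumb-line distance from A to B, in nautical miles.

Δψ = ln[tan(π/4+φ₂/2)/tan(π/4+φ₁/2)] = +1.6592;  Δφ = +1.4652 rad,  Δλ = +0.1981 rad
q = Δφ/Δψ = 0.8831
d = R·√(Δφ² + q²Δλ²) = 3433·1.47561 = 5066 nmi

5066 nmi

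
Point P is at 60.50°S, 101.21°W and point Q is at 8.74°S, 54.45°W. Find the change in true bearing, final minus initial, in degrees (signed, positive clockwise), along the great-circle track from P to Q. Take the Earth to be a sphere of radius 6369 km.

At departure: θ₁ = atan2(sin Δλ cos φ₂, cos φ₁ sin φ₂ − sin φ₁ cos φ₂ cos Δλ) = 54.45°
At arrival: θ₂ = atan2(sin Δλ cos φ₁, −cos φ₂ sin φ₁ + sin φ₂ cos φ₁ cos Δλ) = 23.91°
Δθ = θ₂ − θ₁ = -30.5°

-30.5°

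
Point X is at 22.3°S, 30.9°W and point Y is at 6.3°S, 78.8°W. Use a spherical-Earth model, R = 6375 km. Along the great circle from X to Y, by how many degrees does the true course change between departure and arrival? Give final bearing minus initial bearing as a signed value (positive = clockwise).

+12.6°

At departure: θ₁ = atan2(sin Δλ cos φ₂, cos φ₁ sin φ₂ − sin φ₁ cos φ₂ cos Δλ) = 281.60°
At arrival: θ₂ = atan2(sin Δλ cos φ₁, −cos φ₂ sin φ₁ + sin φ₂ cos φ₁ cos Δλ) = 294.24°
Δθ = θ₂ − θ₁ = +12.6°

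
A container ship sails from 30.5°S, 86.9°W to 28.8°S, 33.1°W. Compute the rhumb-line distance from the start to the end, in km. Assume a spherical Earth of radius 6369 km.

Δψ = ln[tan(π/4+φ₂/2)/tan(π/4+φ₁/2)] = +0.0341;  Δφ = +0.0297 rad,  Δλ = +0.9390 rad
q = Δφ/Δψ = 0.8690
d = R·√(Δφ² + q²Δλ²) = 6369·0.81653 = 5200 km

5200 km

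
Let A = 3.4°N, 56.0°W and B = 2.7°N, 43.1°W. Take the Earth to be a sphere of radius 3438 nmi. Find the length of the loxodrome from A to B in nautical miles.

774 nmi

Rhumb course C = atan2(Δλ, Δψ) with Δψ = ln[tan(π/4+φ₂/2)/tan(π/4+φ₁/2)] = -0.0122, Δλ = +0.2251 → C = 93.11°
d = R·|Δφ| / |cos C| = 3438·0.01222 / 0.05426 = 774 nmi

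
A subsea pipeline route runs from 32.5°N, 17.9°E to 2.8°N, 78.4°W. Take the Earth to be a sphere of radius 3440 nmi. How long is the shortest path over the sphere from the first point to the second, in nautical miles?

Haversine: a = sin²(Δφ/2)+cos φ₁ cos φ₂ sin²(Δλ/2) = 0.53310;  σ = 2·atan2(√a,√(1−a))
σ = 93.795° → d = Rσ = 3440·1.63704 = 5631 nmi

5631 nmi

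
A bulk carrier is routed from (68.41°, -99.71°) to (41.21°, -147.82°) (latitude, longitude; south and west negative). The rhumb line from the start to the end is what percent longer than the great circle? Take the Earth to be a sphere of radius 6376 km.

Great circle: σ = 0.6478 rad → d_gc = Rσ = 4130.2 km
Rhumb: Δφ = -0.4747, Δλ = -0.8397, Δψ = -0.8665, q = Δφ/Δψ = 0.5479 → d_rh = R√(Δφ²+q²Δλ²) = 4215.0 km
Excess = (4215.0 − 4130.2) / 4130.2 = 84.8 / 4130.2 = 2.053% ≈ 2.1%

2.1%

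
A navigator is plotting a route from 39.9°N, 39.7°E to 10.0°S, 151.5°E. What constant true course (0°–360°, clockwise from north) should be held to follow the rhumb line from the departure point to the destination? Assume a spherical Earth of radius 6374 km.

Meridional parts: M(φ₁)=+0.7606, M(φ₂)=-0.1754 → ΔM = -0.9361;  Δλ = +1.9513 rad
tan C = Δλ / ΔM = -2.0846 → C = 115.63°

115.6°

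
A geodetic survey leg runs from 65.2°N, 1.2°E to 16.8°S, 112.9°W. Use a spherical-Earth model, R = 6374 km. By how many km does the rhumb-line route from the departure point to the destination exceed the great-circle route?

Great circle: cos σ = sin φ₁ sin φ₂ + cos φ₁ cos φ₂ cos Δλ,  σ = 2.0112 rad → d_gc = 12819.6 km
Rhumb line: Δψ = -1.8123, q = Δφ/Δψ = 0.7897, d_rh = R√(Δφ²+q²Δλ²) = 13553.6 km
Excess = 13553.6 − 12819.6 = 734.0 ≈ 734 km

734 km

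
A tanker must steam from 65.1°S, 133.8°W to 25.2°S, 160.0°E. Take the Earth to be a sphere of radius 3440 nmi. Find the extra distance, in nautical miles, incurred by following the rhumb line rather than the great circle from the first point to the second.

Great circle: cos σ = sin φ₁ sin φ₂ + cos φ₁ cos φ₂ cos Δλ,  σ = 1.0004 rad → d_gc = 3441.5 nmi
Rhumb line: Δψ = +1.0559, q = Δφ/Δψ = 0.6595, d_rh = R√(Δφ²+q²Δλ²) = 3551.1 nmi
Excess = 3551.1 − 3441.5 = 109.6 ≈ 110 nmi

110 nmi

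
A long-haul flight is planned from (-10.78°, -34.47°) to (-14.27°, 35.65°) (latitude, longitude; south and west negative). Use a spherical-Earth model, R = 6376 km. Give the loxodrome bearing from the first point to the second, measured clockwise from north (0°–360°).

92.9°

Meridional parts: M(φ₁)=-0.1893, M(φ₂)=-0.2517 → ΔM = -0.0624;  Δλ = +1.2238 rad
tan C = Δλ / ΔM = -19.6102 → C = 92.92°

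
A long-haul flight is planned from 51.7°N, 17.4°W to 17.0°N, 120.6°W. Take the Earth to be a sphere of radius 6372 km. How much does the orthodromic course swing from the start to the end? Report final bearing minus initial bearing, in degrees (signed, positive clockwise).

-73.4°

Initial bearing θ₁ = atan2(sin Δλ cos φ₂, cos φ₁ sin φ₂ − sin φ₁ cos φ₂ cos Δλ) = 290.74°
Final bearing θ₂ = (initial bearing from the destination back to the start) + 180° = 217.31°
Δθ = θ₂ − θ₁ = -73.4°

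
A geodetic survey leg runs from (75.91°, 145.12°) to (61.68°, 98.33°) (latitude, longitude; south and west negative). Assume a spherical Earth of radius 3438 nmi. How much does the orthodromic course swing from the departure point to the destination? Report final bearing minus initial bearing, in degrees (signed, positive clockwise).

-44.2°

At departure: θ₁ = atan2(sin Δλ cos φ₂, cos φ₁ sin φ₂ − sin φ₁ cos φ₂ cos Δλ) = 253.76°
At arrival: θ₂ = atan2(sin Δλ cos φ₁, −cos φ₂ sin φ₁ + sin φ₂ cos φ₁ cos Δλ) = 209.52°
Δθ = θ₂ − θ₁ = -44.2°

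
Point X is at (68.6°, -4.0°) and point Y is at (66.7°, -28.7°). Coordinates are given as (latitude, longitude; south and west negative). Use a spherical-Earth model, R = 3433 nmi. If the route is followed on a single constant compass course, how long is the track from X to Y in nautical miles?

Δψ = ln[tan(π/4+φ₂/2)/tan(π/4+φ₁/2)] = -0.0873;  Δφ = -0.0332 rad,  Δλ = -0.4311 rad
q = Δφ/Δψ = 0.3800
d = R·√(Δφ² + q²Δλ²) = 3433·0.16716 = 574 nmi

574 nmi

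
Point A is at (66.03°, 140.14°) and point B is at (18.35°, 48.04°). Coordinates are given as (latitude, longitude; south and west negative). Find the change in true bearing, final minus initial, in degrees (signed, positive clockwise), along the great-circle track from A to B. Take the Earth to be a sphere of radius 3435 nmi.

-74.6°

Initial bearing θ₁ = atan2(sin Δλ cos φ₂, cos φ₁ sin φ₂ − sin φ₁ cos φ₂ cos Δλ) = 279.56°
Final bearing θ₂ = (initial bearing from the destination back to the start) + 180° = 204.97°
Δθ = θ₂ − θ₁ = -74.6°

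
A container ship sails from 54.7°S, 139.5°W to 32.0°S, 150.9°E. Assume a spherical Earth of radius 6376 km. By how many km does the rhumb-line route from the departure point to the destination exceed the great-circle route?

192 km

Great circle: cos σ = sin φ₁ sin φ₂ + cos φ₁ cos φ₂ cos Δλ,  σ = 0.9232 rad → d_gc = 5886.1 km
Rhumb line: Δψ = +0.5551, q = Δφ/Δψ = 0.7137, d_rh = R√(Δφ²+q²Δλ²) = 6077.8 km
Excess = 6077.8 − 5886.1 = 191.7 ≈ 192 km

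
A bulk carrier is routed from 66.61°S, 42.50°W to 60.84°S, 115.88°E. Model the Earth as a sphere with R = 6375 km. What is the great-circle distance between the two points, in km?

cos σ = sin φ₁ sin φ₂ + cos φ₁ cos φ₂ cos Δλ
      = sin(-66.61°)sin(-60.84°) + cos(-66.61°)cos(-60.84°)cos(158.38°) = 0.6217
σ = 51.561° → d = Rσ = 6375·0.89991 = 5737 km

5737 km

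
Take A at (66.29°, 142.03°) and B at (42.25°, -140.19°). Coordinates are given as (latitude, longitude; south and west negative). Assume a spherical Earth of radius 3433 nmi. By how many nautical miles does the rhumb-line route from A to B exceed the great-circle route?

Great circle: cos σ = sin φ₁ sin φ₂ + cos φ₁ cos φ₂ cos Δλ,  σ = 0.8249 rad → d_gc = 2832.0 nmi
Rhumb line: Δψ = -0.7460, q = Δφ/Δψ = 0.5624, d_rh = R√(Δφ²+q²Δλ²) = 2990.8 nmi
Excess = 2990.8 − 2832.0 = 158.8 ≈ 159 nmi

159 nmi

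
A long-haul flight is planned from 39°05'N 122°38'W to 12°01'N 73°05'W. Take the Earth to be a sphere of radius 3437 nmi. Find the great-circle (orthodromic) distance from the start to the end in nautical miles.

Haversine: a = sin²(Δφ/2)+cos φ₁ cos φ₂ sin²(Δλ/2) = 0.18809;  σ = 2·atan2(√a,√(1−a))
σ = 51.404° → d = Rσ = 3437·0.89717 = 3084 nmi

3084 nmi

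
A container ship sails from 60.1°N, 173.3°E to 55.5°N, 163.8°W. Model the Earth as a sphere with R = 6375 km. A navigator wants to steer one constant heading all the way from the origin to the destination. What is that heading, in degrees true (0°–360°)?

Δψ = ln[tan(π/4+φ₂/2)/tan(π/4+φ₁/2)] = -0.1509
Δλ = +0.3997 rad (taken the short way round)
course = atan2(Δλ, Δψ) = 110.69°

110.7°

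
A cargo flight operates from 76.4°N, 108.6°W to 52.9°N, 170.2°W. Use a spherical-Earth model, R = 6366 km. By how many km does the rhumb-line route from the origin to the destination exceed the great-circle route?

Great circle: cos σ = sin φ₁ sin φ₂ + cos φ₁ cos φ₂ cos Δλ,  σ = 0.5685 rad → d_gc = 3619.4 km
Rhumb line: Δψ = -1.0347, q = Δφ/Δψ = 0.3964, d_rh = R√(Δφ²+q²Δλ²) = 3765.5 km
Excess = 3765.5 − 3619.4 = 146.1 ≈ 146 km

146 km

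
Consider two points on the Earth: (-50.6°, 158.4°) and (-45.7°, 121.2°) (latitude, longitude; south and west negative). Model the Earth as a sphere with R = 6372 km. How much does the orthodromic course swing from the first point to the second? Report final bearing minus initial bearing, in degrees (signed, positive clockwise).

+28.2°

Initial bearing θ₁ = atan2(sin Δλ cos φ₂, cos φ₁ sin φ₂ − sin φ₁ cos φ₂ cos Δλ) = 266.69°
Final bearing θ₂ = (initial bearing from the destination back to the start) + 180° = 294.86°
Δθ = θ₂ − θ₁ = +28.2°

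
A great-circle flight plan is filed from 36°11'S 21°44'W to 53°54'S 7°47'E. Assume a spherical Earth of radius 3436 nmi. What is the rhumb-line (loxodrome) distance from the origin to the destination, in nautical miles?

1630 nmi

Rhumb course C = atan2(Δλ, Δψ) with Δψ = ln[tan(π/4+φ₂/2)/tan(π/4+φ₁/2)] = -0.4430, Δλ = +0.5152 → C = 130.69°
d = R·|Δφ| / |cos C| = 3436·0.30921 / 0.65199 = 1630 nmi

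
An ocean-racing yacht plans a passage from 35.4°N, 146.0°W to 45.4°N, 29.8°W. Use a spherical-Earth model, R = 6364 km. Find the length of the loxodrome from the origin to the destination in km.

9861 km

Δψ = ln[tan(π/4+φ₂/2)/tan(π/4+φ₁/2)] = +0.2299;  Δφ = +0.1745 rad,  Δλ = +2.0281 rad
q = Δφ/Δψ = 0.7592
d = R·√(Δφ² + q²Δλ²) = 6364·1.54950 = 9861 km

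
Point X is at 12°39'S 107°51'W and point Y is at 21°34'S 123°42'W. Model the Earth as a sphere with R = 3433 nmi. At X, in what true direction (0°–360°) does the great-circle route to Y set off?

N = sin Δλ·cos φ₂ = -0.2540;  D = cos φ₁ sin φ₂ − sin φ₁ cos φ₂ cos Δλ = -0.1627
initial course = atan2(N, D) = 237.35°

237.4°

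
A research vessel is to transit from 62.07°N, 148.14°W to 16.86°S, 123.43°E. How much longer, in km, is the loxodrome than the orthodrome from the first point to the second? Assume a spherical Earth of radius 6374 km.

308 km

Great circle: cos σ = sin φ₁ sin φ₂ + cos φ₁ cos φ₂ cos Δλ,  σ = 1.8173 rad → d_gc = 11583.2 km
Rhumb line: Δψ = -1.6902, q = Δφ/Δψ = 0.8150, d_rh = R√(Δφ²+q²Δλ²) = 11890.8 km
Excess = 11890.8 − 11583.2 = 307.6 ≈ 308 km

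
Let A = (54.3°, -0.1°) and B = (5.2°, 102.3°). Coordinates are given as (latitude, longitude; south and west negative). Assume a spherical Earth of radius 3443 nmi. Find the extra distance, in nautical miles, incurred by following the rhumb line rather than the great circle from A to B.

Great circle: cos σ = sin φ₁ sin φ₂ + cos φ₁ cos φ₂ cos Δλ,  σ = 1.6220 rad → d_gc = 5584.6 nmi
Rhumb line: Δψ = -1.0422, q = Δφ/Δψ = 0.8222, d_rh = R√(Δφ²+q²Δλ²) = 5857.0 nmi
Excess = 5857.0 − 5584.6 = 272.4 ≈ 272 nmi

272 nmi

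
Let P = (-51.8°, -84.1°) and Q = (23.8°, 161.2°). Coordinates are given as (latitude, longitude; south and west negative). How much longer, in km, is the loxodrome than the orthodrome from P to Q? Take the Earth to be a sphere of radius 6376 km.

344 km

Great circle: cos σ = sin φ₁ sin φ₂ + cos φ₁ cos φ₂ cos Δλ,  σ = 2.1574 rad → d_gc = 13755.81 km
Rhumb line: Δψ = +1.4884, q = Δφ/Δψ = 0.8865, d_rh = R√(Δφ²+q²Δλ²) = 14100.29 km
Excess = 14100.29 − 13755.81 = 344.48 ≈ 344 km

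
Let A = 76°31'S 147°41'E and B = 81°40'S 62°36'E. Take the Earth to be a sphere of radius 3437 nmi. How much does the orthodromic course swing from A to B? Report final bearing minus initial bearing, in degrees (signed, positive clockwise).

At departure: θ₁ = atan2(sin Δλ cos φ₂, cos φ₁ sin φ₂ − sin φ₁ cos φ₂ cos Δλ) = 213.44°
At arrival: θ₂ = atan2(sin Δλ cos φ₁, −cos φ₂ sin φ₁ + sin φ₂ cos φ₁ cos Δλ) = 297.55°
Δθ = θ₂ − θ₁ = +84.1°

+84.1°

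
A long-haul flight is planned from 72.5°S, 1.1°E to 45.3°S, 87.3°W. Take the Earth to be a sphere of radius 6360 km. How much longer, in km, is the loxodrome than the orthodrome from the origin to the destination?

Great circle: cos σ = sin φ₁ sin φ₂ + cos φ₁ cos φ₂ cos Δλ,  σ = 0.8178 rad → d_gc = 5201.4 km
Rhumb line: Δψ = +0.9826, q = Δφ/Δψ = 0.4832, d_rh = R√(Δφ²+q²Δλ²) = 5620.8 km
Excess = 5620.8 − 5201.4 = 419.4 ≈ 419 km

419 km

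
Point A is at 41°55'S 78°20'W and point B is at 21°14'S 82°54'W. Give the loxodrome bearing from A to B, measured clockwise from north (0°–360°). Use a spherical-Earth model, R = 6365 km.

Meridional parts: M(φ₁)=-0.8072, M(φ₂)=-0.3794 → ΔM = +0.4278;  Δλ = -0.0797 rad
tan C = Δλ / ΔM = -0.1863 → C = 349.45°

349.4°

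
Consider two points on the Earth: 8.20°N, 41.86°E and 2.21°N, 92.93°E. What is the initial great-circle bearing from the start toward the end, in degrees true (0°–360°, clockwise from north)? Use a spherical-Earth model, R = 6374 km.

θ = atan2( sin Δλ·cos φ₂ ,  cos φ₁ sin φ₂ − sin φ₁ cos φ₂ cos Δλ )
  = atan2(+0.7773, -0.0514) = 93.78°

93.8°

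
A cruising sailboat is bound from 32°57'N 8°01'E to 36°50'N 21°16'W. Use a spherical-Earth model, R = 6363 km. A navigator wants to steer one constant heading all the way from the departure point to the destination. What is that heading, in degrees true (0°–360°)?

Δψ = ln[tan(π/4+φ₂/2)/tan(π/4+φ₁/2)] = +0.0827
Δλ = -0.5111 rad (taken the short way round)
course = atan2(Δλ, Δψ) = 279.19°

279.2°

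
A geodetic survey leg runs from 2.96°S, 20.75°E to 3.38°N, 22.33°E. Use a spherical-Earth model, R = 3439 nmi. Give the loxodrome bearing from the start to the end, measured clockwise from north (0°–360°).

14.0°

Meridional parts: M(φ₁)=-0.0517, M(φ₂)=+0.0590 → ΔM = +0.1107;  Δλ = +0.0276 rad
tan C = Δλ / ΔM = +0.2491 → C = 13.99°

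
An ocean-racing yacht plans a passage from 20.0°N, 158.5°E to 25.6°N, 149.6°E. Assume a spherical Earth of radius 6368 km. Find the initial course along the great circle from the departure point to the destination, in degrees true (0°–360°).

306.0°

N = sin Δλ·cos φ₂ = -0.1395;  D = cos φ₁ sin φ₂ − sin φ₁ cos φ₂ cos Δλ = +0.1013
initial course = atan2(N, D) = 305.98°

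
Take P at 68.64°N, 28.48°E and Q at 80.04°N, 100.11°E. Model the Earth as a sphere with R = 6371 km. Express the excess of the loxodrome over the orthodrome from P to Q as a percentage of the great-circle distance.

6.2%

Great circle: σ = 0.3565 rad → d_gc = Rσ = 2271.2 km
Rhumb: Δφ = +0.1990, Δλ = +1.2502, Δψ = +0.7721, q = Δφ/Δψ = 0.2577 → d_rh = R√(Δφ²+q²Δλ²) = 2412.4 km
Excess = (2412.4 − 2271.2) / 2271.2 = 141.2 / 2271.2 = 6.22% ≈ 6.2%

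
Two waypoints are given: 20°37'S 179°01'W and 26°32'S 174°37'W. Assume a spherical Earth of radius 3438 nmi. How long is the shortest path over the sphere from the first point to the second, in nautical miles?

430 nmi

Haversine: a = sin²(Δφ/2)+cos φ₁ cos φ₂ sin²(Δλ/2) = 0.00390;  σ = 2·atan2(√a,√(1−a))
σ = 7.159° → d = Rσ = 3438·0.12494 = 430 nmi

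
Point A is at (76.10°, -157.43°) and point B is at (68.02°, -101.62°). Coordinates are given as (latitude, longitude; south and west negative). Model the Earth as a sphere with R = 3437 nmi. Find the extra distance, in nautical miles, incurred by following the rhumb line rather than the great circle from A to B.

40 nmi

Great circle: cos σ = sin φ₁ sin φ₂ + cos φ₁ cos φ₂ cos Δλ,  σ = 0.3154 rad → d_gc = 1083.9 nmi
Rhumb line: Δψ = -0.4657, q = Δφ/Δψ = 0.3028, d_rh = R√(Δφ²+q²Δλ²) = 1123.7 nmi
Excess = 1123.7 − 1083.9 = 39.8 ≈ 40 nmi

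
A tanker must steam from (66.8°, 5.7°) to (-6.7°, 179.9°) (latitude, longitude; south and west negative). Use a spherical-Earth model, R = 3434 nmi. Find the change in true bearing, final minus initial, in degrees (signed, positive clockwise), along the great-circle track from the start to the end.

Initial bearing θ₁ = atan2(sin Δλ cos φ₂, cos φ₁ sin φ₂ − sin φ₁ cos φ₂ cos Δλ) = 6.64°
Final bearing θ₂ = (initial bearing from the destination back to the start) + 180° = 177.37°
Δθ = θ₂ − θ₁ = +170.7°

+170.7°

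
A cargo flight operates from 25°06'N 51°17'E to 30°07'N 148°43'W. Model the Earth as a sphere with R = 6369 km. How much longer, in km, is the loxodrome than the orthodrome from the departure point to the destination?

Great circle: cos σ = sin φ₁ sin φ₂ + cos φ₁ cos φ₂ cos Δλ,  σ = 2.1214 rad → d_gc = 13511.4 km
Rhumb line: Δψ = +0.0989, q = Δφ/Δψ = 0.8857, d_rh = R√(Δφ²+q²Δλ²) = 15762.5 km
Excess = 15762.5 − 13511.4 = 2251.1 ≈ 2251 km

2251 km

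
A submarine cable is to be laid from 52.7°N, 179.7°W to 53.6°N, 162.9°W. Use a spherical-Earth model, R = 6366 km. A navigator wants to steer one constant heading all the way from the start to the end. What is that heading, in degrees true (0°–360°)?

84.9°

Δψ = ln[tan(π/4+φ₂/2)/tan(π/4+φ₁/2)] = +0.0262
Δλ = +0.2932 rad (taken the short way round)
course = atan2(Δλ, Δψ) = 84.90°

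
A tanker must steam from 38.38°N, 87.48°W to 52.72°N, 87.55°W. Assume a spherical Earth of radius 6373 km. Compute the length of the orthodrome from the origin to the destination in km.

Haversine: a = sin²(Δφ/2)+cos φ₁ cos φ₂ sin²(Δλ/2) = 0.01558;  σ = 2·atan2(√a,√(1−a))
σ = 14.340° → d = Rσ = 6373·0.25028 = 1595 km

1595 km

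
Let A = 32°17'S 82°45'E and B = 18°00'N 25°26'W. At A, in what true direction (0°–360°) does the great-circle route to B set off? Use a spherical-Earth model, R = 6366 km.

N = sin Δλ·cos φ₂ = -0.9036;  D = cos φ₁ sin φ₂ − sin φ₁ cos φ₂ cos Δλ = +0.1027
initial course = atan2(N, D) = 276.49°

276.5°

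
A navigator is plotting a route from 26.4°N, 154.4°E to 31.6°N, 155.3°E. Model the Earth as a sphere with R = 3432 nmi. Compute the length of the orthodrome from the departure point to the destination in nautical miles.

cos σ = sin φ₁ sin φ₂ + cos φ₁ cos φ₂ cos Δλ
      = sin(26.40°)sin(31.60°) + cos(26.40°)cos(31.60°)cos(0.90°) = 0.9958
σ = 5.259° → d = Rσ = 3432·0.09179 = 315 nmi

315 nmi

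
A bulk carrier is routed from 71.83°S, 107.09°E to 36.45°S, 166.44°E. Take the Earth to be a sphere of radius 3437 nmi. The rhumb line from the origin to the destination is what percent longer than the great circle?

Great circle: σ = 0.8060 rad → d_gc = Rσ = 2770.3 nmi
Rhumb: Δφ = +0.6175, Δλ = +1.0359, Δψ = +1.1492, q = Δφ/Δψ = 0.5373 → d_rh = R√(Δφ²+q²Δλ²) = 2857.3 nmi
Excess = (2857.3 − 2770.3) / 2770.3 = 87.0 / 2770.3 = 3.14% ≈ 3.1%

3.1%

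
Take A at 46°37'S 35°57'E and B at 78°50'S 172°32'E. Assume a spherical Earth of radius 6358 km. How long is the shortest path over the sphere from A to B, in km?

Haversine: a = sin²(Δφ/2)+cos φ₁ cos φ₂ sin²(Δλ/2) = 0.19180;  σ = 2·atan2(√a,√(1−a))
σ = 51.947° → d = Rσ = 6358·0.90665 = 5764 km

5764 km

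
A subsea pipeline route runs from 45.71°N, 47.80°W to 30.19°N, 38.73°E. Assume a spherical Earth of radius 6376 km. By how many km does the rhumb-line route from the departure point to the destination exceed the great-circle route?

321 km

Great circle: cos σ = sin φ₁ sin φ₂ + cos φ₁ cos φ₂ cos Δλ,  σ = 1.1631 rad → d_gc = 7415.9 km
Rhumb line: Δψ = -0.3459, q = Δφ/Δψ = 0.7832, d_rh = R√(Δφ²+q²Δλ²) = 7736.6 km
Excess = 7736.6 − 7415.9 = 320.7 ≈ 321 km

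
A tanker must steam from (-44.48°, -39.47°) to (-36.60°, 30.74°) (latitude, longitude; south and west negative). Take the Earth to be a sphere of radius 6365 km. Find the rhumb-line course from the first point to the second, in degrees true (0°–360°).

81.6°

Meridional parts: M(φ₁)=-0.8686, M(φ₂)=-0.6873 → ΔM = +0.1813;  Δλ = +1.2254 rad
tan C = Δλ / ΔM = +6.7579 → C = 81.58°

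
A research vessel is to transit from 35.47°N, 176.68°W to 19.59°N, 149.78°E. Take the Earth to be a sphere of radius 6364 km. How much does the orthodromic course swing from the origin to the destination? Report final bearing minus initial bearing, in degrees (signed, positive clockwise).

At departure: θ₁ = atan2(sin Δλ cos φ₂, cos φ₁ sin φ₂ − sin φ₁ cos φ₂ cos Δλ) = 250.67°
At arrival: θ₂ = atan2(sin Δλ cos φ₁, −cos φ₂ sin φ₁ + sin φ₂ cos φ₁ cos Δλ) = 234.66°
Δθ = θ₂ − θ₁ = -16.0°

-16.0°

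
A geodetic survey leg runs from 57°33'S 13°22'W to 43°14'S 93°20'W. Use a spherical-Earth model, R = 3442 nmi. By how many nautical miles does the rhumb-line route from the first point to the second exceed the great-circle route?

Great circle: cos σ = sin φ₁ sin φ₂ + cos φ₁ cos φ₂ cos Δλ,  σ = 0.8683 rad → d_gc = 2988.7 nmi
Rhumb line: Δψ = +0.3960, q = Δφ/Δψ = 0.6310, d_rh = R√(Δφ²+q²Δλ²) = 3150.8 nmi
Excess = 3150.8 − 2988.7 = 162.1 ≈ 162 nmi

162 nmi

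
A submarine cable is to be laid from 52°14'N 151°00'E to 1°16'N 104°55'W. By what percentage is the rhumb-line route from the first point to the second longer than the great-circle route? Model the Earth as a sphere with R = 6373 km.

4.3%

Great circle: σ = 1.7027 rad → d_gc = Rσ = 10851.3 km
Rhumb: Δφ = -0.8895, Δλ = +1.8166, Δψ = -1.0507, q = Δφ/Δψ = 0.8466 → d_rh = R√(Δφ²+q²Δλ²) = 11322.9 km
Excess = (11322.9 − 10851.3) / 10851.3 = 471.6 / 10851.3 = 4.346% ≈ 4.3%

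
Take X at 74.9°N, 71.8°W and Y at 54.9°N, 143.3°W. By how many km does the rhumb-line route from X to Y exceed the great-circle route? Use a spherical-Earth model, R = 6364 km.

205 km

Great circle: cos σ = sin φ₁ sin φ₂ + cos φ₁ cos φ₂ cos Δλ,  σ = 0.5782 rad → d_gc = 3679.9 km
Rhumb line: Δψ = -0.8697, q = Δφ/Δψ = 0.4014, d_rh = R√(Δφ²+q²Δλ²) = 3885.3 km
Excess = 3885.3 − 3679.9 = 205.4 ≈ 205 km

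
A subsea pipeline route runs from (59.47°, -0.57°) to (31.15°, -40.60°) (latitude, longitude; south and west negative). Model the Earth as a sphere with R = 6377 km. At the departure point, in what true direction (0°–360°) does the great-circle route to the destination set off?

241.3°

θ = atan2( sin Δλ·cos φ₂ ,  cos φ₁ sin φ₂ − sin φ₁ cos φ₂ cos Δλ )
  = atan2(-0.5505, -0.3017) = 241.27°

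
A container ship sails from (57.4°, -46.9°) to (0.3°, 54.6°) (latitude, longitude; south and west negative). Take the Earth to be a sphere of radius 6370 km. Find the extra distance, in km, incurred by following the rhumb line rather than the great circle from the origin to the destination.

Great circle: cos σ = sin φ₁ sin φ₂ + cos φ₁ cos φ₂ cos Δλ,  σ = 1.6740 rad → d_gc = 10663.3 km
Rhumb line: Δψ = -1.2243, q = Δφ/Δψ = 0.8140, d_rh = R√(Δφ²+q²Δλ²) = 11165.7 km
Excess = 11165.7 − 10663.3 = 502.4 ≈ 502 km

502 km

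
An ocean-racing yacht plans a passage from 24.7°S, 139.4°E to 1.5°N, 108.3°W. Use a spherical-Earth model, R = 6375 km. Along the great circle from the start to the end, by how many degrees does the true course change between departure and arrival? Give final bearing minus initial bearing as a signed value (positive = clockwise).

Initial bearing θ₁ = atan2(sin Δλ cos φ₂, cos φ₁ sin φ₂ − sin φ₁ cos φ₂ cos Δλ) = 98.29°
Final bearing θ₂ = (initial bearing from the destination back to the start) + 180° = 64.07°
Δθ = θ₂ − θ₁ = -34.2°

-34.2°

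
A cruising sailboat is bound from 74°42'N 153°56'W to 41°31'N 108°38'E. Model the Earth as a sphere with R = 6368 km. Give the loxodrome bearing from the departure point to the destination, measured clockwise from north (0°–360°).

Meridional parts: M(φ₁)=+2.0076, M(φ₂)=+0.7979 → ΔM = -1.2097;  Δλ = -1.7005 rad
tan C = Δλ / ΔM = +1.4058 → C = 234.57°

234.6°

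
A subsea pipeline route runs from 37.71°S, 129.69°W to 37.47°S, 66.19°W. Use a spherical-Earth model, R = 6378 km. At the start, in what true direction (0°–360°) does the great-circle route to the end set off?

θ = atan2( sin Δλ·cos φ₂ ,  cos φ₁ sin φ₂ − sin φ₁ cos φ₂ cos Δλ )
  = atan2(+0.7103, -0.2647) = 110.44°

110.4°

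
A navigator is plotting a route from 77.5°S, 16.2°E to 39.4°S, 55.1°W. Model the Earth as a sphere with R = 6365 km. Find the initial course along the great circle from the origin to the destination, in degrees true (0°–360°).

278.1°

N = sin Δλ·cos φ₂ = -0.7319;  D = cos φ₁ sin φ₂ − sin φ₁ cos φ₂ cos Δλ = +0.1045
initial course = atan2(N, D) = 278.12°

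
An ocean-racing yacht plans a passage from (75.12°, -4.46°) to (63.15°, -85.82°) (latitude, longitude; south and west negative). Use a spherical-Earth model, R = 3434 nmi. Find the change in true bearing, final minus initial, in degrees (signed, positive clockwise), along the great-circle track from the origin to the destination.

-77.8°

Initial bearing θ₁ = atan2(sin Δλ cos φ₂, cos φ₁ sin φ₂ − sin φ₁ cos φ₂ cos Δλ) = 290.11°
Final bearing θ₂ = (initial bearing from the destination back to the start) + 180° = 212.27°
Δθ = θ₂ − θ₁ = -77.8°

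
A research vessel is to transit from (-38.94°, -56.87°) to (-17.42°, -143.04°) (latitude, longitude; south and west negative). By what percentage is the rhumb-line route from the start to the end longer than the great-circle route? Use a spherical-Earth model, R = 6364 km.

2.6%

Great circle: σ = 1.3308 rad → d_gc = Rσ = 8469.0 km
Rhumb: Δφ = +0.3756, Δλ = -1.5040, Δψ = +0.4301, q = Δφ/Δψ = 0.8733 → d_rh = R√(Δφ²+q²Δλ²) = 8693.1 km
Excess = (8693.1 − 8469.0) / 8469.0 = 224.1 / 8469.0 = 2.646% ≈ 2.6%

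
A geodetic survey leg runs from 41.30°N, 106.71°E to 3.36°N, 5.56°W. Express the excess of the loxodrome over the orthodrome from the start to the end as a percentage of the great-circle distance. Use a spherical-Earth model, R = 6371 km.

Great circle: σ = 1.8189 rad → d_gc = Rσ = 11588.0 km
Rhumb: Δφ = -0.6622, Δλ = -1.9595, Δψ = -0.7341, q = Δφ/Δψ = 0.9020 → d_rh = R√(Δφ²+q²Δλ²) = 12024.5 km
Excess = (12024.5 − 11588.0) / 11588.0 = 436.5 / 11588.0 = 3.77% ≈ 3.8%

3.8%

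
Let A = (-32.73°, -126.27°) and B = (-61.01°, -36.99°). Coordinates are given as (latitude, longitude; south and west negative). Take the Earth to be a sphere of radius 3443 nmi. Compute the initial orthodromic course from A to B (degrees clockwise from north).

θ = atan2( sin Δλ·cos φ₂ ,  cos φ₁ sin φ₂ − sin φ₁ cos φ₂ cos Δλ )
  = atan2(+0.4846, -0.7325) = 146.51°

146.5°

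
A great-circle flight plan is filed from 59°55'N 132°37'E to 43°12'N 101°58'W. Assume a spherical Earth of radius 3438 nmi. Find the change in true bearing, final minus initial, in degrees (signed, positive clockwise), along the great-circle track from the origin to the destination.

+113.8°

At departure: θ₁ = atan2(sin Δλ cos φ₂, cos φ₁ sin φ₂ − sin φ₁ cos φ₂ cos Δλ) = 39.97°
At arrival: θ₂ = atan2(sin Δλ cos φ₁, −cos φ₂ sin φ₁ + sin φ₂ cos φ₁ cos Δλ) = 153.78°
Δθ = θ₂ − θ₁ = +113.8°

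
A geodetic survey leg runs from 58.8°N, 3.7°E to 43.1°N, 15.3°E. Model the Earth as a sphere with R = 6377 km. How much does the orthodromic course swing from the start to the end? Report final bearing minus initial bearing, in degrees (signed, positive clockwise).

+9.1°

At departure: θ₁ = atan2(sin Δλ cos φ₂, cos φ₁ sin φ₂ − sin φ₁ cos φ₂ cos Δλ) = 150.34°
At arrival: θ₂ = atan2(sin Δλ cos φ₁, −cos φ₂ sin φ₁ + sin φ₂ cos φ₁ cos Δλ) = 159.45°
Δθ = θ₂ − θ₁ = +9.1°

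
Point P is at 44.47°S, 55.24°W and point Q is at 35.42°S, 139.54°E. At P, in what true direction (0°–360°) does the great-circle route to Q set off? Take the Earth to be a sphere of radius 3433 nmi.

192.2°

θ = atan2( sin Δλ·cos φ₂ ,  cos φ₁ sin φ₂ − sin φ₁ cos φ₂ cos Δλ )
  = atan2(-0.2079, -0.9656) = 192.15°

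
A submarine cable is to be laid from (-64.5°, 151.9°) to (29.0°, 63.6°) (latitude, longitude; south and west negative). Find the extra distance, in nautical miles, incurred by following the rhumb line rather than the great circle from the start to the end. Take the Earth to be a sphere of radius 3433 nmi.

148 nmi

Great circle: cos σ = sin φ₁ sin φ₂ + cos φ₁ cos φ₂ cos Δλ,  σ = 2.0113 rad → d_gc = 6904.9 nmi
Rhumb line: Δψ = +2.0152, q = Δφ/Δψ = 0.8098, d_rh = R√(Δφ²+q²Δλ²) = 7052.6 nmi
Excess = 7052.6 − 6904.9 = 147.7 ≈ 148 nmi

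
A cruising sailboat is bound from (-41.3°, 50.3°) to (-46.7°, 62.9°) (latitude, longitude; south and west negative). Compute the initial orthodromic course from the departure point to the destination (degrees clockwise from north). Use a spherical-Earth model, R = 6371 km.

125.1°

θ = atan2( sin Δλ·cos φ₂ ,  cos φ₁ sin φ₂ − sin φ₁ cos φ₂ cos Δλ )
  = atan2(+0.1496, -0.1050) = 125.07°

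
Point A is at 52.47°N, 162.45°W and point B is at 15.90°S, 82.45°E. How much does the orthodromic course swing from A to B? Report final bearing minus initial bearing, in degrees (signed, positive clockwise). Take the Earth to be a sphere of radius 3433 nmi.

Initial bearing θ₁ = atan2(sin Δλ cos φ₂, cos φ₁ sin φ₂ − sin φ₁ cos φ₂ cos Δλ) = 280.20°
Final bearing θ₂ = (initial bearing from the destination back to the start) + 180° = 218.57°
Δθ = θ₂ − θ₁ = -61.6°

-61.6°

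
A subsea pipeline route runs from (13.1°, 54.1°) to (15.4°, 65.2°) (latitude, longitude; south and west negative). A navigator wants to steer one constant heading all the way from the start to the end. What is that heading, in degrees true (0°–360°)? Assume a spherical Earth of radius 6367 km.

77.9°

Meridional parts: M(φ₁)=+0.2307, M(φ₂)=+0.2721 → ΔM = +0.0414;  Δλ = +0.1937 rad
tan C = Δλ / ΔM = +4.6772 → C = 77.93°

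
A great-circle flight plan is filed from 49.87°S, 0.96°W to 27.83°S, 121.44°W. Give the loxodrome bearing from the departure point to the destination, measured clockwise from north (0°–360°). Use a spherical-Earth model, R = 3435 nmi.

283.4°

Meridional parts: M(φ₁)=-1.0072, M(φ₂)=-0.5060 → ΔM = +0.5011;  Δλ = -2.1028 rad
tan C = Δλ / ΔM = -4.1961 → C = 283.40°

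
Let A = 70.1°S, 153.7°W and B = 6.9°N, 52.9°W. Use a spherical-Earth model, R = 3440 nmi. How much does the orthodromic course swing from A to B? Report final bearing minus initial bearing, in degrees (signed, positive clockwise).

-78.0°

At departure: θ₁ = atan2(sin Δλ cos φ₂, cos φ₁ sin φ₂ − sin φ₁ cos φ₂ cos Δλ) = 97.83°
At arrival: θ₂ = atan2(sin Δλ cos φ₁, −cos φ₂ sin φ₁ + sin φ₂ cos φ₁ cos Δλ) = 19.86°
Δθ = θ₂ − θ₁ = -78.0°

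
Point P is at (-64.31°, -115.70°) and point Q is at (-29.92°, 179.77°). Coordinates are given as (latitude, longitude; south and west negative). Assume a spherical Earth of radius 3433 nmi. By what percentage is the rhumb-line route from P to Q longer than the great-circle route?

Great circle: σ = 0.9134 rad → d_gc = Rσ = 3135.7 nmi
Rhumb: Δφ = +0.6002, Δλ = -1.1263, Δψ = +0.9306, q = Δφ/Δψ = 0.6450 → d_rh = R√(Δφ²+q²Δλ²) = 3234.9 nmi
Excess = (3234.9 − 3135.7) / 3135.7 = 99.2 / 3135.7 = 3.16% ≈ 3.2%

3.2%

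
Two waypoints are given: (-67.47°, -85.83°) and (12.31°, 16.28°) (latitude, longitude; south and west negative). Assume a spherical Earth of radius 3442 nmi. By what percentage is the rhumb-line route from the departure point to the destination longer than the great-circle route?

Great circle: σ = 1.8499 rad → d_gc = Rσ = 6367.3 nmi
Rhumb: Δφ = +1.3924, Δλ = +1.7822, Δψ = +1.8300, q = Δφ/Δψ = 0.7609 → d_rh = R√(Δφ²+q²Δλ²) = 6689.8 nmi
Excess = (6689.8 − 6367.3) / 6367.3 = 322.5 / 6367.3 = 5.06% ≈ 5.1%

5.1%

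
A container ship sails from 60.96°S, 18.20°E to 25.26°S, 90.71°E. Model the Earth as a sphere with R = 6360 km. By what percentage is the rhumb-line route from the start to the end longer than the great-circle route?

3.6%

Great circle: σ = 1.0414 rad → d_gc = Rσ = 6623.3 km
Rhumb: Δφ = +0.6231, Δλ = +1.2655, Δψ = +0.8951, q = Δφ/Δψ = 0.6961 → d_rh = R√(Δφ²+q²Δλ²) = 6862.7 km
Excess = (6862.7 − 6623.3) / 6623.3 = 239.4 / 6623.3 = 3.61% ≈ 3.6%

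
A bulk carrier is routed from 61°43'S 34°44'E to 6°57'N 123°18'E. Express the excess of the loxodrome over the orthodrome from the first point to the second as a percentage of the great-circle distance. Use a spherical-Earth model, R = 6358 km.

3.3%

Great circle: σ = 1.6657 rad → d_gc = Rσ = 10590.7 km
Rhumb: Δφ = +1.1985, Δλ = +1.5458, Δψ = +1.5001, q = Δφ/Δψ = 0.7989 → d_rh = R√(Δφ²+q²Δλ²) = 10941.3 km
Excess = (10941.3 − 10590.7) / 10590.7 = 350.6 / 10590.7 = 3.31% ≈ 3.3%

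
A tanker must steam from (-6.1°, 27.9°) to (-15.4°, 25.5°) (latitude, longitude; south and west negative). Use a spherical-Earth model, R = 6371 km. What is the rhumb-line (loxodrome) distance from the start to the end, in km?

1067 km

Rhumb course C = atan2(Δλ, Δψ) with Δψ = ln[tan(π/4+φ₂/2)/tan(π/4+φ₁/2)] = -0.1654, Δλ = -0.0419 → C = 194.21°
d = R·|Δφ| / |cos C| = 6371·0.16232 / 0.96940 = 1067 km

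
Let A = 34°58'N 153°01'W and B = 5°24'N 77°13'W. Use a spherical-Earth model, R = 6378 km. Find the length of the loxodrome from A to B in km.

8472 km

Δψ = ln[tan(π/4+φ₂/2)/tan(π/4+φ₁/2)] = -0.5577;  Δφ = -0.5160 rad,  Δλ = +1.3230 rad
q = Δφ/Δψ = 0.9252
d = R·√(Δφ² + q²Δλ²) = 6378·1.32837 = 8472 km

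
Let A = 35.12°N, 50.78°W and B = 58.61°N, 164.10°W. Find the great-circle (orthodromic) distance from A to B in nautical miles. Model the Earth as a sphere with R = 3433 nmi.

Haversine: a = sin²(Δφ/2)+cos φ₁ cos φ₂ sin²(Δλ/2) = 0.33878;  σ = 2·atan2(√a,√(1−a))
σ = 71.190° → d = Rσ = 3433·1.24249 = 4265 nmi

4265 nmi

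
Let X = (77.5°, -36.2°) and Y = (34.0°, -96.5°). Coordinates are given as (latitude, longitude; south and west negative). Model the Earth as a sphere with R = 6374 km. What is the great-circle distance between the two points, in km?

Haversine: a = sin²(Δφ/2)+cos φ₁ cos φ₂ sin²(Δλ/2) = 0.18258;  σ = 2·atan2(√a,√(1−a))
σ = 50.592° → d = Rσ = 6374·0.88299 = 5628 km

5628 km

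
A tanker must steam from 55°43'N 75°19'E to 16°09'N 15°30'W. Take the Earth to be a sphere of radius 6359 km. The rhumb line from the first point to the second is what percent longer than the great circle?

4.7%

Great circle: σ = 1.3468 rad → d_gc = Rσ = 8564.4 km
Rhumb: Δφ = -0.6906, Δλ = -1.5850, Δψ = -0.8906, q = Δφ/Δψ = 0.7754 → d_rh = R√(Δφ²+q²Δλ²) = 8965.0 km
Excess = (8965.0 − 8564.4) / 8564.4 = 400.6 / 8564.4 = 4.68% ≈ 4.7%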